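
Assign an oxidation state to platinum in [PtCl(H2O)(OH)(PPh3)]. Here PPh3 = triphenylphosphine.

No counter-ion: the bracketed complex is neutral.
Ligand charges: 1×Cl = -1; 1×OH = -1; 1×PPh3 neutral; 1×H2O neutral; sum -2.
Pt + (-2) = 0 ⇒ Pt is +2.

+2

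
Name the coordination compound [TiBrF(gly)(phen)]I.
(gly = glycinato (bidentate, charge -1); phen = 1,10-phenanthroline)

bromofluoro(glycinato)(1,10-phenanthroline)titanium(IV) iodide

The 1 iodide counter-ion carries a total charge of -1, so each complex ion is 1+.
Ligand charges: 1×bromo (-1 each), 1×glycinato (-1 each), 1×fluoro (-1 each), 1×1,10-phenanthroline (neutral); total -3. So Ti + (-3) = 1+, giving Ti = +4.
Ligands are named alphabetically: bromo before fluoro before glycinato before phenanthroline.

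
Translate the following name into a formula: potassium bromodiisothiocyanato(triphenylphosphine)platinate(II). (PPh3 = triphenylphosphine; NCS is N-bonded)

K[PtBr(NCS)2(PPh3)]

Ligands: 1 triphenylphosphine (PPh3, neutral), 2 isothiocyanato (NCS, -1), 1 bromo (Br, -1). Ligand charge sum = -3.
Charge balance with potassium (+1) requires 1 complex ion per 1 potassium.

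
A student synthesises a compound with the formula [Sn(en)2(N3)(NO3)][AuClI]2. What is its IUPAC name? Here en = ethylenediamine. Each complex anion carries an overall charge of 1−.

The complex anion is given as 1−; its ligand charges sum to -2, so Au = +1.
With 2 anions per cation, the cation must be 2×1 = 2+.
Cation: ligand charges sum to -2; for the ion to be 2+, Sn = +4.

azidobis(ethylenediamine)nitratotin(IV) chloroiodoaurate(I)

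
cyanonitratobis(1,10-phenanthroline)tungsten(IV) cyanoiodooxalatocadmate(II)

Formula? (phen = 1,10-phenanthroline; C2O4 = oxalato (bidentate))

Cation [W…]: ligand charges -2, W(IV) ⇒ ion charge 2+.
Anion [Cd…]: ligand charges -4, Cd(II) ⇒ ion charge 2−.
One 2+ cation balances one 2− anion.

[W(CN)(NO3)(phen)2][Cd(C2O4)(CN)I]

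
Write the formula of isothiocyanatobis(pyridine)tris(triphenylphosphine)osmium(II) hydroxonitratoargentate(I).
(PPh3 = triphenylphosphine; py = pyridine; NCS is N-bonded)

[Os(NCS)(PPh3)3(py)2][Ag(NO3)(OH)]

Cation [Os…]: ligand charges -1, Os(II) ⇒ ion charge 1+.
Anion [Ag…]: ligand charges -2, Ag(I) ⇒ ion charge 1−.
One 1+ cation balances one 1− anion.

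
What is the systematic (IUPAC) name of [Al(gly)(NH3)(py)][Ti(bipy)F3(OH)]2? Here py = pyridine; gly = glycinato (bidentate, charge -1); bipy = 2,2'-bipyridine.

Both ions are complex: the cation is named first with the plain metal name, the anion second with the -ate form; each ion's ligands are alphabetised independently.
Aluminium is always +3 in its complexes; the cation's ligand charges sum to -1, so the complex cation is 2+.
With 2 anions per cation, each anion must be 2/2 = 1−.
Anion: ligand charges sum to -4; for the ion to be 1−, Ti = +3.

ammine(glycinato)(pyridine)aluminium(III) (2,2'-bipyridine)trifluorohydroxotitanate(III)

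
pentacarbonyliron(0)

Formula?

Ligands: 5 carbonyl (CO, neutral). Ligand charge sum = 0.
With Fe in oxidation state 0, the complex ion is [Fe...].

[Fe(CO)5]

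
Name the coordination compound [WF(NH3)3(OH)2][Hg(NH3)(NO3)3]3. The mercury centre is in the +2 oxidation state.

Both ions are complex: the cation is named first with the plain metal name, the anion second with the -ate form; each ion's ligands are alphabetised independently.
Hg is given as +2; the anion's ligand charges sum to -3, so the complex anion is 1−.
With 3 anions per cation, the cation must be 3×1 = 3+.
Cation: ligand charges sum to -3; for the ion to be 3+, W = +6.

triamminefluorodihydroxotungsten(VI) amminetrinitratomercurate(II)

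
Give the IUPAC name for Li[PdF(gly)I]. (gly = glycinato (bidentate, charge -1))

lithium fluoro(glycinato)iodopalladate(II)

The 1 lithium counter-ion carries a total charge of +1, so each complex ion is 1−.
Ligand charges: 1×iodo (-1 each), 1×fluoro (-1 each), 1×glycinato (-1 each); total -3. So Pd + (-3) = 1−, giving Pd = +2.
The complex ion is anionic, so palladium takes the -ate form palladate(II).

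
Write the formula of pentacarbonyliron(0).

Ligands: 5 carbonyl (CO, neutral). Ligand charge sum = 0.
With Fe in oxidation state 0, the complex ion is [Fe...].

[Fe(CO)5]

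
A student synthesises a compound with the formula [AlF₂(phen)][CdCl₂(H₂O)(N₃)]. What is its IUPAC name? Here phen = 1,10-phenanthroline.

difluoro(1,10-phenanthroline)aluminium(III) aquaazidodichlorocadmate(II)

Both ions are complex: the cation is named first with the plain metal name, the anion second with the -ate form; each ion's ligands are alphabetised independently.
Cadmium is always +2 in its complexes; the anion's ligand charges sum to -3, so the complex anion is 1−.
A 1:1 salt means the cation carries the equal and opposite charge, 1+.
Cation: ligand charges sum to -2; for the ion to be 1+, Al = +3.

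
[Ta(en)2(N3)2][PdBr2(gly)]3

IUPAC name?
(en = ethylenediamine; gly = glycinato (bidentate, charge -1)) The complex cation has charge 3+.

Both ions are complex: the cation is named first with the plain metal name, the anion second with the -ate form; each ion's ligands are alphabetised independently.
The complex cation is given as 3+; its ligand charges sum to -2, so Ta = +5.
With 3 anions per cation, each anion must be 3/3 = 1−.
Anion: ligand charges sum to -3; for the ion to be 1−, Pd = +2.

diazidobis(ethylenediamine)tantalum(V) dibromo(glycinato)palladate(II)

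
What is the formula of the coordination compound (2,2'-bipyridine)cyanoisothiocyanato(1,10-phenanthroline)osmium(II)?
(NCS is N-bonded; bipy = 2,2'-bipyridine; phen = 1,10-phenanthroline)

Ligands: 1 isothiocyanato (NCS, -1), 1 2,2'-bipyridine (bipy, neutral), 1 cyano (CN, -1), 1 1,10-phenanthroline (phen, neutral). Ligand charge sum = -2.
With Os in oxidation state +2, the complex ion is [Os...].

[Os(bipy)(CN)(NCS)(phen)]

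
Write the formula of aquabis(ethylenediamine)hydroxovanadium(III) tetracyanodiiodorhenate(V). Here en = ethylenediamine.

Cation [V…]: ligand charges -1, V(III) ⇒ ion charge 2+.
Anion [Re…]: ligand charges -6, Re(V) ⇒ ion charge 1−.

[V(en)2(H2O)(OH)][Re(CN)4I2]2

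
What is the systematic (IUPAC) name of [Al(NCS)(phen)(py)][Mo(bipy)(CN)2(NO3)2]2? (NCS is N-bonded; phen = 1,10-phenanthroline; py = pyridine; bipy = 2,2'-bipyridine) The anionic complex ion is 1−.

isothiocyanato(1,10-phenanthroline)(pyridine)aluminium(III) (2,2'-bipyridine)dicyanodinitratomolybdate(III)

Both ions are complex: the cation is named first with the plain metal name, the anion second with the -ate form; each ion's ligands are alphabetised independently.
The complex anion is given as 1−; its ligand charges sum to -4, so Mo = +3.
With 2 anions per cation, the cation must be 2×1 = 2+.
Cation: ligand charges sum to -1; for the ion to be 2+, Al = +3.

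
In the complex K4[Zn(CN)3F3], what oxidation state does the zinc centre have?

+2

4 potassium outside the brackets (+1 each) → the complex ion is 4−.
Ligand charges: 3×CN = -3; 3×F = -3; sum -6.
Zn + (-6) = 4− ⇒ Zn is +2.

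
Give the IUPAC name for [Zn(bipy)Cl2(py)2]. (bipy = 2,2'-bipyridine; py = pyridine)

(2,2'-bipyridine)dichlorobis(pyridine)zinc(II)

There is no counter-ion, so the complex is neutral overall.
Ligand charges: 1×2,2'-bipyridine (neutral), 2×chloro (-1 each), 2×pyridine (neutral); total -2. So Zn + (-2) = 0, giving Zn = +2.
Ligands are named alphabetically: bipyridine before chloro before pyridine.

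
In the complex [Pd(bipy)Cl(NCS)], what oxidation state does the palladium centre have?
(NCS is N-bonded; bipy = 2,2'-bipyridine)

+2

No counter-ion: the bracketed complex is neutral.
Ligand charges: 1×NCS = -1; 1×Cl = -1; 1×bipy neutral; sum -2.
Pd + (-2) = 0 ⇒ Pd is +2.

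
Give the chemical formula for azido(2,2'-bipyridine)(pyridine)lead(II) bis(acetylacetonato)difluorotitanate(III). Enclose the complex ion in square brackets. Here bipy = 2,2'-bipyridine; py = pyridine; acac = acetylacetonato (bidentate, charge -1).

[Pb(bipy)(N3)(py)][Ti(acac)2F2]

Cation [Pb…]: ligand charges -1, Pb(II) ⇒ ion charge 1+.
Anion [Ti…]: ligand charges -4, Ti(III) ⇒ ion charge 1−.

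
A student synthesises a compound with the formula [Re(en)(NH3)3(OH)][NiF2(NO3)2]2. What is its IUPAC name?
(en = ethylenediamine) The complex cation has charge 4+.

Both ions are complex: the cation is named first with the plain metal name, the anion second with the -ate form; each ion's ligands are alphabetised independently.
The complex cation is given as 4+; its ligand charges sum to -1, so Re = +5.
With 2 anions per cation, each anion must be 4/2 = 2−.
Anion: ligand charges sum to -4; for the ion to be 2−, Ni = +2.

triammine(ethylenediamine)hydroxorhenium(V) difluorodinitratonickelate(II)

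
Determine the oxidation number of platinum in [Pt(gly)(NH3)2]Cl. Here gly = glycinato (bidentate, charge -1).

+2

1 chloride outside the brackets (-1 each) → the complex ion is 1+.
Ligand charges: 2×NH3 neutral; 1×gly = -1; sum -1.
Pt + (-1) = 1+ ⇒ Pt is +2.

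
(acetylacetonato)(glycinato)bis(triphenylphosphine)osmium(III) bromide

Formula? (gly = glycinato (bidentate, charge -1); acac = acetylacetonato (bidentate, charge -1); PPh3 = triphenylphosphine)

[Os(acac)(gly)(PPh3)2]Br

Ligands: 1 glycinato (gly, -1), 1 acetylacetonato (acac, -1), 2 triphenylphosphine (PPh3, neutral). Ligand charge sum = -2.
Charge balance with bromide (-1) requires 1 complex ion per 1 bromide.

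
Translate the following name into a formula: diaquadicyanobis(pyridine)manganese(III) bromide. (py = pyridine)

Ligands: 2 pyridine (py, neutral), 2 cyano (CN, -1), 2 aqua (H2O, neutral). Ligand charge sum = -2.
With Mn in oxidation state +3, the complex ion is [Mn...]^1+.
Charge balance with bromide (-1) requires 1 complex ion per 1 bromide.

[Mn(CN)2(H2O)2(py)2]Br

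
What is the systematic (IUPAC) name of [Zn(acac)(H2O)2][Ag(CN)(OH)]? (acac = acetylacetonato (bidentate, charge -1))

(acetylacetonato)diaquazinc(II) cyanohydroxoargentate(I)

Both ions are complex: the cation is named first with the plain metal name, the anion second with the -ate form; each ion's ligands are alphabetised independently.
Zinc is always +2 in its complexes; the cation's ligand charges sum to -1, so the complex cation is 1+.
A 1:1 salt means the anion carries the equal and opposite charge, 1−.
Anion: ligand charges sum to -2; for the ion to be 1−, Ag = +1.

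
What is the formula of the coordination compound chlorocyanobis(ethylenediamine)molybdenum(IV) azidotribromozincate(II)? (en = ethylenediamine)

Cation [Mo…]: ligand charges -2, Mo(IV) ⇒ ion charge 2+.
Anion [Zn…]: ligand charges -4, Zn(II) ⇒ ion charge 2−.
One 2+ cation balances one 2− anion.

[MoCl(CN)(en)2][ZnBr3(N3)]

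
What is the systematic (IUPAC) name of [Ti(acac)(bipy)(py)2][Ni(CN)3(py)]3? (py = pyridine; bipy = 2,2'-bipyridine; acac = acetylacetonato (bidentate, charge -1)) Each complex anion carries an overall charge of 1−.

(acetylacetonato)(2,2'-bipyridine)bis(pyridine)titanium(IV) tricyano(pyridine)nickelate(II)

Both ions are complex: the cation is named first with the plain metal name, the anion second with the -ate form; each ion's ligands are alphabetised independently.
The complex anion is given as 1−; its ligand charges sum to -3, so Ni = +2.
With 3 anions per cation, the cation must be 3×1 = 3+.
Cation: ligand charges sum to -1; for the ion to be 3+, Ti = +4.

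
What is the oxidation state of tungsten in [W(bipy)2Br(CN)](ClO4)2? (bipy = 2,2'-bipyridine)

2 perchlorate outside the brackets (-1 each) → the complex ion is 2+.
Ligand charges: 2×bipy neutral; 1×CN = -1; 1×Br = -1; sum -2.
W + (-2) = 2+ ⇒ W is +4.

+4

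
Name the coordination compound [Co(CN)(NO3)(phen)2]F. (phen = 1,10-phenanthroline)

The 1 fluoride counter-ion carries a total charge of -1, so each complex ion is 1+.
Ligand charges: 1×nitrato (-1 each), 2×1,10-phenanthroline (neutral), 1×cyano (-1 each); total -2. So Co + (-2) = 1+, giving Co = +3.
Ligands are named alphabetically: cyano before nitrato before phenanthroline.

cyanonitratobis(1,10-phenanthroline)cobalt(III) fluoride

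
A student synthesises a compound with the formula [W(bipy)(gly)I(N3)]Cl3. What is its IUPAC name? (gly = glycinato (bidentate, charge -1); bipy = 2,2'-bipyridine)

azido(2,2'-bipyridine)(glycinato)iodotungsten(VI) chloride

The 3 chloride counter-ions carry a total charge of -3, so each complex ion is 3+.
Ligand charges: 1×azido (-1 each), 1×glycinato (-1 each), 1×iodo (-1 each), 1×2,2'-bipyridine (neutral); total -3. So W + (-3) = 3+, giving W = +6.
Ligands are named alphabetically: azido before bipyridine before glycinato before iodo.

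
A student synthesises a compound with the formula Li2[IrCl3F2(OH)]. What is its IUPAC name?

lithium trichlorodifluorohydroxoiridate(IV)

The 2 lithium counter-ions carry a total charge of +2, so each complex ion is 2−.
Ligand charges: 2×fluoro (-1 each), 3×chloro (-1 each), 1×hydroxo (-1 each); total -6. So Ir + (-6) = 2−, giving Ir = +4.
Ligands are named alphabetically: chloro before fluoro before hydroxo.
The complex ion is anionic, so iridium takes the -ate form iridate(IV).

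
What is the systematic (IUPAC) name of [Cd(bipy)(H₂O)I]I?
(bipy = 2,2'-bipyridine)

The 1 iodide counter-ion carries a total charge of -1, so each complex ion is 1+.
Ligand charges: 1×aqua (neutral), 1×2,2'-bipyridine (neutral), 1×iodo (-1 each); total -1. So Cd + (-1) = 1+, giving Cd = +2.
Ligands are named alphabetically: aqua before bipyridine before iodo.

aqua(2,2'-bipyridine)iodocadmium(II) iodide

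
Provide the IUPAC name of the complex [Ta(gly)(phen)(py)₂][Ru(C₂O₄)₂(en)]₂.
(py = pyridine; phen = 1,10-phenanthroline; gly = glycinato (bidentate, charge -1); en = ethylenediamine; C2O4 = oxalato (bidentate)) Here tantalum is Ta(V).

Ta is given as +5; the cation's ligand charges sum to -1, so the complex cation is 4+.
With 2 anions per cation, each anion must be 4/2 = 2−.
Anion: ligand charges sum to -4; for the ion to be 2−, Ru = +2.

(glycinato)(1,10-phenanthroline)bis(pyridine)tantalum(V) (ethylenediamine)dioxalatoruthenate(II)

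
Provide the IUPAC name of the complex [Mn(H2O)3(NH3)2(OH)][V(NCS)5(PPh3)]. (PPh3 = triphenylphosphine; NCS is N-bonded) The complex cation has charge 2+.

diamminetriaquahydroxomanganese(III) pentaisothiocyanato(triphenylphosphine)vanadate(III)

Both ions are complex: the cation is named first with the plain metal name, the anion second with the -ate form; each ion's ligands are alphabetised independently.
The complex cation is given as 2+; its ligand charges sum to -1, so Mn = +3.
A 1:1 salt means the anion carries the equal and opposite charge, 2−.
Anion: ligand charges sum to -5; for the ion to be 2−, V = +3.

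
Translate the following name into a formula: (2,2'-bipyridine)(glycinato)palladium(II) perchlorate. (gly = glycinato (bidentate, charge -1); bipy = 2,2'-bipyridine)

[Pd(bipy)(gly)]ClO4

Ligands: 1 glycinato (gly, -1), 1 2,2'-bipyridine (bipy, neutral). Ligand charge sum = -1.
Charge balance with perchlorate (-1) requires 1 complex ion per 1 perchlorate.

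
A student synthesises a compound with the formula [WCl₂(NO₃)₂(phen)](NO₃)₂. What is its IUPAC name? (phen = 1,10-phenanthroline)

dichlorodinitrato(1,10-phenanthroline)tungsten(VI) nitrate

The 2 nitrate counter-ions carry a total charge of -2, so each complex ion is 2+.
Ligand charges: 2×nitrato (-1 each), 1×1,10-phenanthroline (neutral), 2×chloro (-1 each); total -4. So W + (-4) = 2+, giving W = +6.
Ligands are named alphabetically: chloro before nitrato before phenanthroline.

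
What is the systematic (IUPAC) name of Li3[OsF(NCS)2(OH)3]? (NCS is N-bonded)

lithium fluorotrihydroxodiisothiocyanatoosmate(III)

The 3 lithium counter-ions carry a total charge of +3, so each complex ion is 3−.
Ligand charges: 2×isothiocyanato (-1 each), 1×fluoro (-1 each), 3×hydroxo (-1 each); total -6. So Os + (-6) = 3−, giving Os = +3.
Ligands are named alphabetically: fluoro before hydroxo before isothiocyanato.
The complex ion is anionic, so osmium takes the -ate form osmate(III).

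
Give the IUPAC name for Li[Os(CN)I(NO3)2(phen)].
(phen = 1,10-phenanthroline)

The 1 lithium counter-ion carries a total charge of +1, so each complex ion is 1−.
Ligand charges: 1×iodo (-1 each), 1×1,10-phenanthroline (neutral), 1×cyano (-1 each), 2×nitrato (-1 each); total -4. So Os + (-4) = 1−, giving Os = +3.
Ligands are named alphabetically: cyano before iodo before nitrato before phenanthroline.
The complex ion is anionic, so osmium takes the -ate form osmate(III).

lithium cyanoiododinitrato(1,10-phenanthroline)osmate(III)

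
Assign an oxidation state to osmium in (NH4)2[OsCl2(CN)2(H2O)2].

+2

2 ammonium outside the brackets (+1 each) → the complex ion is 2−.
Ligand charges: 2×H2O neutral; 2×CN = -2; 2×Cl = -2; sum -4.
Os + (-4) = 2− ⇒ Os is +2.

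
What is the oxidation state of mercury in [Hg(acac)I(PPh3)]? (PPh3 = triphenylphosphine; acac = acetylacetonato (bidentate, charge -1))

No counter-ion: the bracketed complex is neutral.
Ligand charges: 1×PPh3 neutral; 1×I = -1; 1×acac = -1; sum -2.
Hg + (-2) = 0 ⇒ Hg is +2.

+2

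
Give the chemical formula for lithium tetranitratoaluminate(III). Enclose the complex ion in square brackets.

Li[Al(NO3)4]

Ligands: 4 nitrato (NO3, -1). Ligand charge sum = -4.
Charge balance with lithium (+1) requires 1 complex ion per 1 lithium.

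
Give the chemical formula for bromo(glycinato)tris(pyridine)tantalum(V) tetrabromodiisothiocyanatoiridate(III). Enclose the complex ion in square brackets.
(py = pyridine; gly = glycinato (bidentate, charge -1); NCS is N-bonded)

Cation [Ta…]: ligand charges -2, Ta(V) ⇒ ion charge 3+.
Anion [Ir…]: ligand charges -6, Ir(III) ⇒ ion charge 3−.

[TaBr(gly)(py)3][IrBr4(NCS)2]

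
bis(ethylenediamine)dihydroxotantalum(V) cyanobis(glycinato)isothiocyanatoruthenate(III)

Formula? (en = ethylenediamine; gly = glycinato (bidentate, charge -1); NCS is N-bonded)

Cation [Ta…]: ligand charges -2, Ta(V) ⇒ ion charge 3+.
Anion [Ru…]: ligand charges -4, Ru(III) ⇒ ion charge 1−.

[Ta(en)2(OH)2][Ru(CN)(gly)2(NCS)]3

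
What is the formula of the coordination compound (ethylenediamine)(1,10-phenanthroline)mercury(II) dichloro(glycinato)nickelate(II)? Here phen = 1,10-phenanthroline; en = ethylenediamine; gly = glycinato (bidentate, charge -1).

[Hg(en)(phen)][NiCl2(gly)]2

Cation [Hg…]: ligand charges 0, Hg(II) ⇒ ion charge 2+.
Anion [Ni…]: ligand charges -3, Ni(II) ⇒ ion charge 1−.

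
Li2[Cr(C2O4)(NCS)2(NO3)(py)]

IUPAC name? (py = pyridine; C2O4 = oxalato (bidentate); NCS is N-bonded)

lithium diisothiocyanatonitratooxalato(pyridine)chromate(III)

The 2 lithium counter-ions carry a total charge of +2, so each complex ion is 2−.
Ligand charges: 1×pyridine (neutral), 1×nitrato (-1 each), 1×oxalato (-2 each), 2×isothiocyanato (-1 each); total -5. So Cr + (-5) = 2−, giving Cr = +3.
The complex ion is anionic, so chromium takes the -ate form chromate(III).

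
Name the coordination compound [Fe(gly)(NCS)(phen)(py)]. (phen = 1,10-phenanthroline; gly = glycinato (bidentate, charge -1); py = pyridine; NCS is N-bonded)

There is no counter-ion, so the complex is neutral overall.
Ligand charges: 1×1,10-phenanthroline (neutral), 1×glycinato (-1 each), 1×pyridine (neutral), 1×isothiocyanato (-1 each); total -2. So Fe + (-2) = 0, giving Fe = +2.
Ligands are named alphabetically: glycinato before isothiocyanato before phenanthroline before pyridine.

(glycinato)isothiocyanato(1,10-phenanthroline)(pyridine)iron(II)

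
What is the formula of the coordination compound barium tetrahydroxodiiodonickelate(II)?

Ba2[NiI2(OH)4]

Ligands: 2 iodo (I, -1), 4 hydroxo (OH, -1). Ligand charge sum = -6.
Charge balance with barium (+2) requires 1 complex ion per 2 barium.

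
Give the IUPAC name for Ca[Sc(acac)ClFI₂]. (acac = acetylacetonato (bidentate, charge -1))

calcium (acetylacetonato)chlorofluorodiiodoscandate(III)

The 1 calcium counter-ion carries a total charge of +2, so each complex ion is 2−.
Ligand charges: 2×iodo (-1 each), 1×fluoro (-1 each), 1×acetylacetonato (-1 each), 1×chloro (-1 each); total -5. So Sc + (-5) = 2−, giving Sc = +3.
Ligands are named alphabetically: acetylacetonato before chloro before fluoro before iodo.
The complex ion is anionic, so scandium takes the -ate form scandate(III).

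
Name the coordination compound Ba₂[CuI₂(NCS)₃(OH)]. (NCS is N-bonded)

The 2 barium counter-ions carry a total charge of +4, so each complex ion is 4−.
Ligand charges: 3×isothiocyanato (-1 each), 2×iodo (-1 each), 1×hydroxo (-1 each); total -6. So Cu + (-6) = 4−, giving Cu = +2.
Ligands are named alphabetically: hydroxo before iodo before isothiocyanato.
The complex ion is anionic, so copper takes the -ate form cuprate(II).

barium hydroxodiiodotriisothiocyanatocuprate(II)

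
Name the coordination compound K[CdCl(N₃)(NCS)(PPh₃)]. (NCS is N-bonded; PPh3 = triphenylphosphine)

potassium azidochloroisothiocyanato(triphenylphosphine)cadmate(II)

The 1 potassium counter-ion carries a total charge of +1, so each complex ion is 1−.
Ligand charges: 1×chloro (-1 each), 1×isothiocyanato (-1 each), 1×azido (-1 each), 1×triphenylphosphine (neutral); total -3. So Cd + (-3) = 1−, giving Cd = +2.
Ligands are named alphabetically: azido before chloro before isothiocyanato before triphenylphosphine.
The complex ion is anionic, so cadmium takes the -ate form cadmate(II).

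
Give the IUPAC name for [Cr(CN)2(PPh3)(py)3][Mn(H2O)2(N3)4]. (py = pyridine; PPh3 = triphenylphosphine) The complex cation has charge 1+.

dicyanotris(pyridine)(triphenylphosphine)chromium(III) diaquatetraazidomanganate(III)

The complex cation is given as 1+; its ligand charges sum to -2, so Cr = +3.
A 1:1 salt means the anion carries the equal and opposite charge, 1−.
Anion: ligand charges sum to -4; for the ion to be 1−, Mn = +3.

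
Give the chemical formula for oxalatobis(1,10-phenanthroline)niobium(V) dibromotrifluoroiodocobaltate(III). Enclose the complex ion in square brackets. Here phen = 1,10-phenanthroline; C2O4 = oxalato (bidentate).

Cation [Nb…]: ligand charges -2, Nb(V) ⇒ ion charge 3+.
Anion [Co…]: ligand charges -6, Co(III) ⇒ ion charge 3−.
One 3+ cation balances one 3− anion.

[Nb(C2O4)(phen)2][CoBr2F3I]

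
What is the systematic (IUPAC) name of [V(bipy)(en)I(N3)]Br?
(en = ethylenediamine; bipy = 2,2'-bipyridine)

The 1 bromide counter-ion carries a total charge of -1, so each complex ion is 1+.
Ligand charges: 1×ethylenediamine (neutral), 1×iodo (-1 each), 1×azido (-1 each), 1×2,2'-bipyridine (neutral); total -2. So V + (-2) = 1+, giving V = +3.
Ligands are named alphabetically: azido before bipyridine before ethylenediamine before iodo.

azido(2,2'-bipyridine)(ethylenediamine)iodovanadium(III) bromide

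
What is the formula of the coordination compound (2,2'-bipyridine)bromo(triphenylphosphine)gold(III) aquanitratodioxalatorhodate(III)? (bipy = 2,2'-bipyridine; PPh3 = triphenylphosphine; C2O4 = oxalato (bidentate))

Cation [Au…]: ligand charges -1, Au(III) ⇒ ion charge 2+.
Anion [Rh…]: ligand charges -5, Rh(III) ⇒ ion charge 2−.
One 2+ cation balances one 2− anion.

[Au(bipy)Br(PPh3)][Rh(C2O4)2(H2O)(NO3)]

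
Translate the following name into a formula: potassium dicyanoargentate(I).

Ligands: 2 cyano (CN, -1). Ligand charge sum = -2.
With Ag in oxidation state +1, the complex ion is [Ag...]^1−.
Charge balance with potassium (+1) requires 1 complex ion per 1 potassium.

K[Ag(CN)2]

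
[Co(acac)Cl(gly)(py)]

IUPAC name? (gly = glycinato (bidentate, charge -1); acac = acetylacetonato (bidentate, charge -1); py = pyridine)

(acetylacetonato)chloro(glycinato)(pyridine)cobalt(III)

There is no counter-ion, so the complex is neutral overall.
Ligand charges: 1×chloro (-1 each), 1×glycinato (-1 each), 1×acetylacetonato (-1 each), 1×pyridine (neutral); total -3. So Co + (-3) = 0, giving Co = +3.
Ligands are named alphabetically: acetylacetonato before chloro before glycinato before pyridine.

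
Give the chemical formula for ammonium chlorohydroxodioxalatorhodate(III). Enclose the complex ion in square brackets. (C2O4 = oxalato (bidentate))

Ligands: 1 hydroxo (OH, -1), 2 oxalato (C2O4, -2), 1 chloro (Cl, -1). Ligand charge sum = -6.
With Rh in oxidation state +3, the complex ion is [Rh...]^3−.
Charge balance with ammonium (+1) requires 1 complex ion per 3 ammonium.

(NH4)3[Rh(C2O4)2Cl(OH)]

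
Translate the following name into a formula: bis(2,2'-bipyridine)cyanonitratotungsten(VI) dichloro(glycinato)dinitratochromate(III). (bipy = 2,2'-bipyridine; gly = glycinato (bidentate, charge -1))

[W(bipy)2(CN)(NO3)][CrCl2(gly)(NO3)2]2

Cation [W…]: ligand charges -2, W(VI) ⇒ ion charge 4+.
Anion [Cr…]: ligand charges -5, Cr(III) ⇒ ion charge 2−.
One 4+ cation requires 2 of the 2− anion.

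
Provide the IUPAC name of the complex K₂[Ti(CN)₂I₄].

potassium dicyanotetraiodotitanate(IV)

The 2 potassium counter-ions carry a total charge of +2, so each complex ion is 2−.
Ligand charges: 2×cyano (-1 each), 4×iodo (-1 each); total -6. So Ti + (-6) = 2−, giving Ti = +4.
Ligands are named alphabetically: cyano before iodo.
The complex ion is anionic, so titanium takes the -ate form titanate(IV).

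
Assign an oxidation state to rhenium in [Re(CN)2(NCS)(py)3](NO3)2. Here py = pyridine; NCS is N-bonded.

2 nitrate outside the brackets (-1 each) → the complex ion is 2+.
Ligand charges: 3×py neutral; 1×NCS = -1; 2×CN = -2; sum -3.
Re + (-3) = 2+ ⇒ Re is +5.

+5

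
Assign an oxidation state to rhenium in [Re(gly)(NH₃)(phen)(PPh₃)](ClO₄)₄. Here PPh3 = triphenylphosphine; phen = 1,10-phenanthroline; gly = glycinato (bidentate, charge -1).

4 perchlorate outside the brackets (-1 each) → the complex ion is 4+.
Ligand charges: 1×PPh3 neutral; 1×phen neutral; 1×NH3 neutral; 1×gly = -1; sum -1.
Re + (-1) = 4+ ⇒ Re is +5.

+5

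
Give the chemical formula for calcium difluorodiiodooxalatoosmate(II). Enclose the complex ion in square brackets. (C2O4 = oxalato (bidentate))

Ca2[Os(C2O4)F2I2]

Ligands: 1 oxalato (C2O4, -2), 2 fluoro (F, -1), 2 iodo (I, -1). Ligand charge sum = -6.
With Os in oxidation state +2, the complex ion is [Os...]^4−.
Charge balance with calcium (+2) requires 1 complex ion per 2 calcium.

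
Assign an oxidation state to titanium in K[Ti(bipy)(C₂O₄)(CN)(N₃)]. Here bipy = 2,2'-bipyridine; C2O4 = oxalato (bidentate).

+3

1 potassium outside the brackets (+1 each) → the complex ion is 1−.
Ligand charges: 1×bipy neutral; 1×C2O4 = -2; 1×N3 = -1; 1×CN = -1; sum -4.
Ti + (-4) = 1− ⇒ Ti is +3.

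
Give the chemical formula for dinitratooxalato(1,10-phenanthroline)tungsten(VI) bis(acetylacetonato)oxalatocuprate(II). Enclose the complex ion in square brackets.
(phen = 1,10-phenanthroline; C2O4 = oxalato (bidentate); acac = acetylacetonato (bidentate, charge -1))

[W(C2O4)(NO3)2(phen)][Cu(acac)2(C2O4)]

Cation [W…]: ligand charges -4, W(VI) ⇒ ion charge 2+.
Anion [Cu…]: ligand charges -4, Cu(II) ⇒ ion charge 2−.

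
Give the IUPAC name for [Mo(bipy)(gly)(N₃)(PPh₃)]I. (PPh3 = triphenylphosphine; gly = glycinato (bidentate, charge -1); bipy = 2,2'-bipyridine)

azido(2,2'-bipyridine)(glycinato)(triphenylphosphine)molybdenum(III) iodide

The 1 iodide counter-ion carries a total charge of -1, so each complex ion is 1+.
Ligand charges: 1×triphenylphosphine (neutral), 1×glycinato (-1 each), 1×2,2'-bipyridine (neutral), 1×azido (-1 each); total -2. So Mo + (-2) = 1+, giving Mo = +3.
Ligands are named alphabetically: azido before bipyridine before glycinato before triphenylphosphine.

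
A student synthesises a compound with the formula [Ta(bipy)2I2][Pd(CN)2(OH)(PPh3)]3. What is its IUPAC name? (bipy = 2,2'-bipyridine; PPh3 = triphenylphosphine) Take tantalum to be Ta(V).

bis(2,2'-bipyridine)diiodotantalum(V) dicyanohydroxo(triphenylphosphine)palladate(II)

Both ions are complex: the cation is named first with the plain metal name, the anion second with the -ate form; each ion's ligands are alphabetised independently.
Ta is given as +5; the cation's ligand charges sum to -2, so the complex cation is 3+.
With 3 anions per cation, each anion must be 3/3 = 1−.
Anion: ligand charges sum to -3; for the ion to be 1−, Pd = +2.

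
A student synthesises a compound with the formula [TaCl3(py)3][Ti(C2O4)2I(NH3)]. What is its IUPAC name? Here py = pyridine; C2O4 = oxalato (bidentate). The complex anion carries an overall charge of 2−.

trichlorotris(pyridine)tantalum(V) ammineiododioxalatotitanate(III)

Both ions are complex: the cation is named first with the plain metal name, the anion second with the -ate form; each ion's ligands are alphabetised independently.
The complex anion is given as 2−; its ligand charges sum to -5, so Ti = +3.
A 1:1 salt means the cation carries the equal and opposite charge, 2+.
Cation: ligand charges sum to -3; for the ion to be 2+, Ta = +5.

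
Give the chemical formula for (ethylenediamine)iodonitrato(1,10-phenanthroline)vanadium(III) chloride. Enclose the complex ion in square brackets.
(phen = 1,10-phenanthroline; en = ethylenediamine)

[V(en)I(NO3)(phen)]Cl

Ligands: 1 iodo (I, -1), 1 1,10-phenanthroline (phen, neutral), 1 nitrato (NO3, -1), 1 ethylenediamine (en, neutral). Ligand charge sum = -2.
With V in oxidation state +3, the complex ion is [V...]^1+.
Charge balance with chloride (-1) requires 1 complex ion per 1 chloride.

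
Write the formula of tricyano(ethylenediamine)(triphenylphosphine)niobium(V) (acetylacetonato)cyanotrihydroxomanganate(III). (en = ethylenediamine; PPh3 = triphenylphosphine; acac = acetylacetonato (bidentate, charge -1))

[Nb(CN)3(en)(PPh3)][Mn(acac)(CN)(OH)3]

Cation [Nb…]: ligand charges -3, Nb(V) ⇒ ion charge 2+.
Anion [Mn…]: ligand charges -5, Mn(III) ⇒ ion charge 2−.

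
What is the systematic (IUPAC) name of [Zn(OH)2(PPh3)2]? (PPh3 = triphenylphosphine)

There is no counter-ion, so the complex is neutral overall.
Ligand charges: 2×hydroxo (-1 each), 2×triphenylphosphine (neutral); total -2. So Zn + (-2) = 0, giving Zn = +2.
Ligands are named alphabetically: hydroxo before triphenylphosphine.

dihydroxobis(triphenylphosphine)zinc(II)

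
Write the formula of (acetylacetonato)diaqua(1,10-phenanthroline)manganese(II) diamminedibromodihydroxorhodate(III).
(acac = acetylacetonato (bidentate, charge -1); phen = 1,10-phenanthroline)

Cation [Mn…]: ligand charges -1, Mn(II) ⇒ ion charge 1+.
Anion [Rh…]: ligand charges -4, Rh(III) ⇒ ion charge 1−.
One 1+ cation balances one 1− anion.

[Mn(acac)(H2O)2(phen)][RhBr2(NH3)2(OH)2]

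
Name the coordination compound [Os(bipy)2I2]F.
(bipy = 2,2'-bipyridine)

bis(2,2'-bipyridine)diiodoosmium(III) fluoride

The 1 fluoride counter-ion carries a total charge of -1, so each complex ion is 1+.
Ligand charges: 2×iodo (-1 each), 2×2,2'-bipyridine (neutral); total -2. So Os + (-2) = 1+, giving Os = +3.
Ligands are named alphabetically: bipyridine before iodo.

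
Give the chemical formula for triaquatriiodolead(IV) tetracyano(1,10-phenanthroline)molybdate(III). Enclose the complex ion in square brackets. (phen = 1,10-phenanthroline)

Cation [Pb…]: ligand charges -3, Pb(IV) ⇒ ion charge 1+.
Anion [Mo…]: ligand charges -4, Mo(III) ⇒ ion charge 1−.
One 1+ cation balances one 1− anion.

[Pb(H2O)3I3][Mo(CN)4(phen)]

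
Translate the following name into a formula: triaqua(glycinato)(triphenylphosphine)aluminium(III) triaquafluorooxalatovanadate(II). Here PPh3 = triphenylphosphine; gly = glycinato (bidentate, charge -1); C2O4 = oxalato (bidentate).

[Al(gly)(H2O)3(PPh3)][V(C2O4)F(H2O)3]2

Cation [Al…]: ligand charges -1, Al(III) ⇒ ion charge 2+.
Anion [V…]: ligand charges -3, V(II) ⇒ ion charge 1−.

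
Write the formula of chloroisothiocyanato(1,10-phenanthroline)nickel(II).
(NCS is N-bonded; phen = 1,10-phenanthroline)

[NiCl(NCS)(phen)]

Ligands: 1 isothiocyanato (NCS, -1), 1 1,10-phenanthroline (phen, neutral), 1 chloro (Cl, -1). Ligand charge sum = -2.
With Ni in oxidation state +2, the complex ion is [Ni...].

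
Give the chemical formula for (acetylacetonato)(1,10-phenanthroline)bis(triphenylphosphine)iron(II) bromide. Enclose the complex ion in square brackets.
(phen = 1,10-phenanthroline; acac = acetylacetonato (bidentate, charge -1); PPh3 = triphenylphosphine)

Ligands: 1 1,10-phenanthroline (phen, neutral), 1 acetylacetonato (acac, -1), 2 triphenylphosphine (PPh3, neutral). Ligand charge sum = -1.
Charge balance with bromide (-1) requires 1 complex ion per 1 bromide.

[Fe(acac)(phen)(PPh3)2]Br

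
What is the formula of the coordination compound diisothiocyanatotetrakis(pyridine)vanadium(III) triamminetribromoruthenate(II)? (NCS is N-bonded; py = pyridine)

[V(NCS)2(py)4][RuBr3(NH3)3]

Cation [V…]: ligand charges -2, V(III) ⇒ ion charge 1+.
Anion [Ru…]: ligand charges -3, Ru(II) ⇒ ion charge 1−.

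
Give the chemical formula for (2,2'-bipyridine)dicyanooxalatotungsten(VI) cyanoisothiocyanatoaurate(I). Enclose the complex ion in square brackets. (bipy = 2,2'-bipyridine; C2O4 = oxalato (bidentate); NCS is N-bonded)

Cation [W…]: ligand charges -4, W(VI) ⇒ ion charge 2+.
Anion [Au…]: ligand charges -2, Au(I) ⇒ ion charge 1−.
One 2+ cation requires 2 of the 1− anion.

[W(bipy)(C2O4)(CN)2][Au(CN)(NCS)]2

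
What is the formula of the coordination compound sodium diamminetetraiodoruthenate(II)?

Na2[RuI4(NH3)2]

Ligands: 2 ammine (NH3, neutral), 4 iodo (I, -1). Ligand charge sum = -4.
With Ru in oxidation state +2, the complex ion is [Ru...]^2−.
Charge balance with sodium (+1) requires 1 complex ion per 2 sodium.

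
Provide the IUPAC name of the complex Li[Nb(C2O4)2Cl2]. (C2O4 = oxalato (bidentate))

lithium dichlorodioxalatoniobate(V)

The 1 lithium counter-ion carries a total charge of +1, so each complex ion is 1−.
Ligand charges: 2×oxalato (-2 each), 2×chloro (-1 each); total -6. So Nb + (-6) = 1−, giving Nb = +5.
Ligands are named alphabetically: chloro before oxalato.
The complex ion is anionic, so niobium takes the -ate form niobate(V).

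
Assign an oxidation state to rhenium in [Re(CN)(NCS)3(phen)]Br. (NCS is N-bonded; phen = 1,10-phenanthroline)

+5

1 bromide outside the brackets (-1 each) → the complex ion is 1+.
Ligand charges: 3×NCS = -3; 1×phen neutral; 1×CN = -1; sum -4.
Re + (-4) = 1+ ⇒ Re is +5.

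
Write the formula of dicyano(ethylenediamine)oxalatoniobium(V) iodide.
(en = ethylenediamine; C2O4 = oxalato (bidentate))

Ligands: 2 cyano (CN, -1), 1 ethylenediamine (en, neutral), 1 oxalato (C2O4, -2). Ligand charge sum = -4.
With Nb in oxidation state +5, the complex ion is [Nb...]^1+.
Charge balance with iodide (-1) requires 1 complex ion per 1 iodide.

[Nb(C2O4)(CN)2(en)]I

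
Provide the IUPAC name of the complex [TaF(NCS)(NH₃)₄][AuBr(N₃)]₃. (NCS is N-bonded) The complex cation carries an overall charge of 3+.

tetraamminefluoroisothiocyanatotantalum(V) azidobromoaurate(I)

The complex cation is given as 3+; its ligand charges sum to -2, so Ta = +5.
With 3 anions per cation, each anion must be 3/3 = 1−.
Anion: ligand charges sum to -2; for the ion to be 1−, Au = +1.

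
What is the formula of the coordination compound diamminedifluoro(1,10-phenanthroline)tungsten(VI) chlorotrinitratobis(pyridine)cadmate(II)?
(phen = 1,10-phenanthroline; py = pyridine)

[WF2(NH3)2(phen)][CdCl(NO3)3(py)2]2

Cation [W…]: ligand charges -2, W(VI) ⇒ ion charge 4+.
Anion [Cd…]: ligand charges -4, Cd(II) ⇒ ion charge 2−.
One 4+ cation requires 2 of the 2− anion.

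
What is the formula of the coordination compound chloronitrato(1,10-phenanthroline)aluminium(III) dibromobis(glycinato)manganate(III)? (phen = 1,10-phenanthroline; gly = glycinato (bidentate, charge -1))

Cation [Al…]: ligand charges -2, Al(III) ⇒ ion charge 1+.
Anion [Mn…]: ligand charges -4, Mn(III) ⇒ ion charge 1−.

[AlCl(NO3)(phen)][MnBr2(gly)2]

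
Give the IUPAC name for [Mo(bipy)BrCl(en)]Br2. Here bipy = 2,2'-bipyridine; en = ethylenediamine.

The 2 bromide counter-ions carry a total charge of -2, so each complex ion is 2+.
Ligand charges: 1×2,2'-bipyridine (neutral), 1×ethylenediamine (neutral), 1×bromo (-1 each), 1×chloro (-1 each); total -2. So Mo + (-2) = 2+, giving Mo = +4.
Ligands are named alphabetically: bipyridine before bromo before chloro before ethylenediamine.

(2,2'-bipyridine)bromochloro(ethylenediamine)molybdenum(IV) bromide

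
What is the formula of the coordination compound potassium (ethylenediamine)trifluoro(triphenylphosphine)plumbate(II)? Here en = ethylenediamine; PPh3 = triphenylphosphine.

K[Pb(en)F3(PPh3)]

Ligands: 1 ethylenediamine (en, neutral), 3 fluoro (F, -1), 1 triphenylphosphine (PPh3, neutral). Ligand charge sum = -3.
With Pb in oxidation state +2, the complex ion is [Pb...]^1−.
Charge balance with potassium (+1) requires 1 complex ion per 1 potassium.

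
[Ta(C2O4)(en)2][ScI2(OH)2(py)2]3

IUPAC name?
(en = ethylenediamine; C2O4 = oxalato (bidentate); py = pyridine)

bis(ethylenediamine)oxalatotantalum(V) dihydroxodiiodobis(pyridine)scandate(III)

Scandium is always +3 in its complexes; the anion's ligand charges sum to -4, so the complex anion is 1−.
With 3 anions per cation, the cation must be 3×1 = 3+.
Cation: ligand charges sum to -2; for the ion to be 3+, Ta = +5.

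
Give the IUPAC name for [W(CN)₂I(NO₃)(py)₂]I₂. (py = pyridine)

The 2 iodide counter-ions carry a total charge of -2, so each complex ion is 2+.
Ligand charges: 2×pyridine (neutral), 1×iodo (-1 each), 2×cyano (-1 each), 1×nitrato (-1 each); total -4. So W + (-4) = 2+, giving W = +6.
Ligands are named alphabetically: cyano before iodo before nitrato before pyridine.

dicyanoiodonitratobis(pyridine)tungsten(VI) iodide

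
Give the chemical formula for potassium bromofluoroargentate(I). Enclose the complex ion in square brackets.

K[AgBrF]

Ligands: 1 bromo (Br, -1), 1 fluoro (F, -1). Ligand charge sum = -2.
With Ag in oxidation state +1, the complex ion is [Ag...]^1−.
Charge balance with potassium (+1) requires 1 complex ion per 1 potassium.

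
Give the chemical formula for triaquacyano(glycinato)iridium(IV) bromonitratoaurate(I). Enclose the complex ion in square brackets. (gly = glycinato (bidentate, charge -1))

Cation [Ir…]: ligand charges -2, Ir(IV) ⇒ ion charge 2+.
Anion [Au…]: ligand charges -2, Au(I) ⇒ ion charge 1−.
One 2+ cation requires 2 of the 1− anion.

[Ir(CN)(gly)(H2O)3][AuBr(NO3)]2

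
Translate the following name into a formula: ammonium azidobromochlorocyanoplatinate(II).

Ligands: 1 azido (N3, -1), 1 chloro (Cl, -1), 1 cyano (CN, -1), 1 bromo (Br, -1). Ligand charge sum = -4.
Charge balance with ammonium (+1) requires 1 complex ion per 2 ammonium.

(NH4)2[PtBrCl(CN)(N3)]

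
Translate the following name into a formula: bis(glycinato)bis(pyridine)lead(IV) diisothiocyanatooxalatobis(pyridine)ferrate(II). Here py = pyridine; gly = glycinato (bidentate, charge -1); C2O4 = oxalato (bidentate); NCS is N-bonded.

Cation [Pb…]: ligand charges -2, Pb(IV) ⇒ ion charge 2+.
Anion [Fe…]: ligand charges -4, Fe(II) ⇒ ion charge 2−.
One 2+ cation balances one 2− anion.

[Pb(gly)2(py)2][Fe(C2O4)(NCS)2(py)2]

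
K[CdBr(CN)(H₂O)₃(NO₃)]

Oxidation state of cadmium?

+2

1 potassium outside the brackets (+1 each) → the complex ion is 1−.
Ligand charges: 1×Br = -1; 1×CN = -1; 3×H2O neutral; 1×NO3 = -1; sum -3.
Cd + (-3) = 1− ⇒ Cd is +2.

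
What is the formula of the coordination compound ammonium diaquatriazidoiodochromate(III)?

NH4[Cr(H2O)2I(N3)3]

Ligands: 1 iodo (I, -1), 2 aqua (H2O, neutral), 3 azido (N3, -1). Ligand charge sum = -4.
With Cr in oxidation state +3, the complex ion is [Cr...]^1−.
Charge balance with ammonium (+1) requires 1 complex ion per 1 ammonium.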